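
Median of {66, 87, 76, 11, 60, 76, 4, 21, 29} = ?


Sorted: 4, 11, 21, 29, 60, 66, 76, 76, 87
n = 9 (odd)
Middle value = 60

Median = 60


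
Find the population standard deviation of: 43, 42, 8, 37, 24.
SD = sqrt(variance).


Mean = 30.8000
Variance = 175.7600
SD = sqrt(175.7600) = 13.2575

SD = 13.2575


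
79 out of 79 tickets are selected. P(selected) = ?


P = 79/79 = 1.0000

P = 1.0000


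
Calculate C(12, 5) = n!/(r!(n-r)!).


C(12,5) = 12!/(5! × 7!)
= 479001600/(120 × 5040)
= 792

C(12,5) = 792


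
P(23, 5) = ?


P(23,5) = 23!/18!
= 25852016738884976640000/6402373705728000
= 4037880

P(23,5) = 4037880


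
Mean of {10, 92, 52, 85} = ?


Sum = 10 + 92 + 52 + 85 = 239
n = 4
Mean = 239/4 = 59.7500

Mean = 59.7500


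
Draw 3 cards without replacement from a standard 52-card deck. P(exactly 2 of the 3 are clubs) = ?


Hypergeometric: P(X=2) = C(13,2)·C(39,1) / C(52,3)
= 78 × 39 / 22100
= 3042/22100 = 0.1376

P = 0.1376


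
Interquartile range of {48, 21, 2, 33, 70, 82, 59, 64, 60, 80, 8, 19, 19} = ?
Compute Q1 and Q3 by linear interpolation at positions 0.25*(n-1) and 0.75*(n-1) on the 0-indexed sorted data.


Sorted: 2, 8, 19, 19, 21, 33, 48, 59, 60, 64, 70, 80, 82
Q1 (25th %ile) = 19.0000
Q3 (75th %ile) = 64.0000
IQR = 64.0000 - 19.0000 = 45.0000

IQR = 45.0000


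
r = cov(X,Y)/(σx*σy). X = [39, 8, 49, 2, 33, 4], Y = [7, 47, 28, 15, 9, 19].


Mean X = 22.5000, Mean Y = 20.8333
SD X = 18.518009, SD Y = 13.569779
Cov = -64.750000
r = -64.750000/(18.518009*13.569779) = -0.2577

r = -0.2577


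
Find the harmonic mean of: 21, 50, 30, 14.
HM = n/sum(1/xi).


Sum of reciprocals = 1/21 + 1/50 + 1/30 + 1/14 = 0.172381
HM = 4/0.172381 = 23.2044

HM = 23.2044


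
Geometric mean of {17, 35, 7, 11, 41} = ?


Product = 17 × 35 × 7 × 11 × 41 = 1878415
GM = 1878415^(1/5) = 17.9787

GM = 17.9787


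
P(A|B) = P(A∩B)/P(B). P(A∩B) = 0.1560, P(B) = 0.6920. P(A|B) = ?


P(A|B) = 0.1560/0.6920 = 0.2254

P(A|B) = 0.2254


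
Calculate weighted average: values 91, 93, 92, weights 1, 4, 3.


Numerator = 91*1 + 93*4 + 92*3 = 739
Denominator = 1 + 4 + 3 = 8
WM = 739/8 = 92.3750

WM = 92.3750


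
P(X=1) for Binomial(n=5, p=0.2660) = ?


C(5,1) = 5
p^1 = 0.266000
(1-p)^4 = 0.290258
P = 5 * 0.266000 * 0.290258 = 0.3860

P(X=1) = 0.3860


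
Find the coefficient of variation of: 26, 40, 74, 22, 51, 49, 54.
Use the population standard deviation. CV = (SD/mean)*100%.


Mean = 45.1429
SD = 16.4267
CV = (16.4267/45.1429)*100 = 36.3883%

CV = 36.3883%


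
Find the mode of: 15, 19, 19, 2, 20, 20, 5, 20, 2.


Frequencies: 2:2, 5:1, 15:1, 19:2, 20:3
Max frequency = 3
Mode = 20

Mode = 20


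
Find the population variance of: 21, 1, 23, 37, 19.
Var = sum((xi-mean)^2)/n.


Mean = 20.2000
Squared deviations: 0.6400, 368.6400, 7.8400, 282.2400, 1.4400
Sum = 660.8000
Variance = 660.8000/5 = 132.1600

Variance = 132.1600


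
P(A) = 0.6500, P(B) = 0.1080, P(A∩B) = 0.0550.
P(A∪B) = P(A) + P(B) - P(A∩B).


P(A∪B) = 0.6500 + 0.1080 - 0.0550
= 0.7580 - 0.0550
= 0.7030

P(A∪B) = 0.7030


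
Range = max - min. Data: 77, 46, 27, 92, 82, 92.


Max = 92, Min = 27
Range = 92 - 27 = 65

Range = 65


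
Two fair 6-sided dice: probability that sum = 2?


Total outcomes = 6×6 = 36
Favorable (sum = 2): 1
P = 1/36 = 0.0278

P = 0.0278


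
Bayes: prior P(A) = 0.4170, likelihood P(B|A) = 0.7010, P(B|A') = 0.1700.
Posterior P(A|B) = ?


P(B) = P(B|A)*P(A) + P(B|A')*P(A')
= 0.7010*0.4170 + 0.1700*0.5830
= 0.292317 + 0.099110 = 0.391427
P(A|B) = 0.292317/0.391427 = 0.7468

P(A|B) = 0.7468


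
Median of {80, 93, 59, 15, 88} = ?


Sorted: 15, 59, 80, 88, 93
n = 5 (odd)
Middle value = 80

Median = 80


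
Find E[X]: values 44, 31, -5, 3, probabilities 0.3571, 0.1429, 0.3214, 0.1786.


E[X] = 44*0.3571 + 31*0.1429 - 5*0.3214 + 3*0.1786
= 15.7124 + 4.4299 - 1.6070 + 0.5358
= 19.0711

E[X] = 19.0711


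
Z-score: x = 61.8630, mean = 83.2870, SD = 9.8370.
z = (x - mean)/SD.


z = (61.8630 - 83.2870)/9.8370
= -21.4240/9.8370
= -2.1779

z = -2.1779


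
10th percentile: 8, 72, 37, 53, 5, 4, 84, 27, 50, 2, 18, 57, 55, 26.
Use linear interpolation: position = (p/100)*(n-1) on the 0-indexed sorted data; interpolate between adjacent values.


Sorted: 2, 4, 5, 8, 18, 26, 27, 37, 50, 53, 55, 57, 72, 84
n = 14
Index = 10/100 * 13 = 1.3000
Lower = data[1] = 4, Upper = data[2] = 5
P10 = 4 + 0.3000*(1) = 4.3000

P10 = 4.3000


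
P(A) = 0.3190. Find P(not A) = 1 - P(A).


P(not A) = 1 - 0.3190 = 0.6810

P(not A) = 0.6810


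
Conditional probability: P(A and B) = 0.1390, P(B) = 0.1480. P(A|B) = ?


P(A|B) = 0.1390/0.1480 = 0.9392

P(A|B) = 0.9392


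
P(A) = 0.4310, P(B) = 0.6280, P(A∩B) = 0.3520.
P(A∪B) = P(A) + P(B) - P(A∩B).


P(A∪B) = 0.4310 + 0.6280 - 0.3520
= 1.0590 - 0.3520
= 0.7070

P(A∪B) = 0.7070


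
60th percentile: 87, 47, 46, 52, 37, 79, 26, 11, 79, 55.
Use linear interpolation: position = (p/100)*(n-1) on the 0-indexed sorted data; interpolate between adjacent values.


Sorted: 11, 26, 37, 46, 47, 52, 55, 79, 79, 87
n = 10
Index = 60/100 * 9 = 5.4000
Lower = data[5] = 52, Upper = data[6] = 55
P60 = 52 + 0.4000*(3) = 53.2000

P60 = 53.2000


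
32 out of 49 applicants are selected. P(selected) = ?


P = 32/49 = 0.6531

P = 0.6531


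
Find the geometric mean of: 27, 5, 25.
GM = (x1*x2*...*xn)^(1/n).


Product = 27 × 5 × 25 = 3375
GM = 3375^(1/3) = 15.0000

GM = 15.0000


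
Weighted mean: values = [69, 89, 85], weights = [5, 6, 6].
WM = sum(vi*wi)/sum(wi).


Numerator = 69*5 + 89*6 + 85*6 = 1389
Denominator = 5 + 6 + 6 = 17
WM = 1389/17 = 81.7059

WM = 81.7059


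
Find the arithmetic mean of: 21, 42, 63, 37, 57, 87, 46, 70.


Sum = 21 + 42 + 63 + 37 + 57 + 87 + 46 + 70 = 423
n = 8
Mean = 423/8 = 52.8750

Mean = 52.8750


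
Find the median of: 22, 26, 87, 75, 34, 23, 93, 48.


Sorted: 22, 23, 26, 34, 48, 75, 87, 93
n = 8 (even)
Middle values: 34 and 48
Median = (34+48)/2 = 41.0000

Median = 41.0000


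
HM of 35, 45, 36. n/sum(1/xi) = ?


Sum of reciprocals = 1/35 + 1/45 + 1/36 = 0.078571
HM = 3/0.078571 = 38.1818

HM = 38.1818


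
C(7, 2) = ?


C(7,2) = 7!/(2! × 5!)
= 5040/(2 × 120)
= 21

C(7,2) = 21


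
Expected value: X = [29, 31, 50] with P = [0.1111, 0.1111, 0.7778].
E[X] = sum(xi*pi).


E[X] = 29*0.1111 + 31*0.1111 + 50*0.7778
= 3.2219 + 3.4441 + 38.8900
= 45.5560

E[X] = 45.5560


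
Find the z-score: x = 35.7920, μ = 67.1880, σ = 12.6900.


z = (35.7920 - 67.1880)/12.6900
= -31.3960/12.6900
= -2.4741

z = -2.4741


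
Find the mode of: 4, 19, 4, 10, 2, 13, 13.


Frequencies: 2:1, 4:2, 10:1, 13:2, 19:1
Max frequency = 2
Mode = 4, 13

Mode = 4, 13


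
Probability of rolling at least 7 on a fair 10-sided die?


Favorable outcomes (roll ≥ 7): 4
Total outcomes = 10
P = 4/10 = 0.4000

P = 0.4000


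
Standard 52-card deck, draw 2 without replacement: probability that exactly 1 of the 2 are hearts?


Hypergeometric: P(X=1) = C(13,1)·C(39,1) / C(52,2)
= 13 × 39 / 1326
= 507/1326 = 0.3824

P = 0.3824


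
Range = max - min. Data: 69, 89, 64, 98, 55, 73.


Max = 98, Min = 55
Range = 98 - 55 = 43

Range = 43


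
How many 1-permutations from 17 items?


P(17,1) = 17!/16!
= 355687428096000/20922789888000
= 17

P(17,1) = 17


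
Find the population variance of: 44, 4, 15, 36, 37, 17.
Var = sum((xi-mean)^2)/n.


Mean = 25.5000
Squared deviations: 342.2500, 462.2500, 110.2500, 110.2500, 132.2500, 72.2500
Sum = 1229.5000
Variance = 1229.5000/6 = 204.9167

Variance = 204.9167


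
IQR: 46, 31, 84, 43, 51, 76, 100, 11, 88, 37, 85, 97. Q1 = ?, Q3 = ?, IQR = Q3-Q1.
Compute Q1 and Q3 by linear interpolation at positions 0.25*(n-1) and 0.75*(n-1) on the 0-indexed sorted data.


Sorted: 11, 31, 37, 43, 46, 51, 76, 84, 85, 88, 97, 100
Q1 (25th %ile) = 41.5000
Q3 (75th %ile) = 85.7500
IQR = 85.7500 - 41.5000 = 44.2500

IQR = 44.2500


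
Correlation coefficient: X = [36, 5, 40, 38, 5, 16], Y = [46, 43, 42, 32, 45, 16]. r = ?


Mean X = 23.3333, Mean Y = 37.3333
SD X = 15.162087, SD Y = 10.577754
Cov = 3.555556
r = 3.555556/(15.162087*10.577754) = 0.0222

r = 0.0222


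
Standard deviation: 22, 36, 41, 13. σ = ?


Mean = 28.0000
Variance = 123.5000
SD = sqrt(123.5000) = 11.1131

SD = 11.1131


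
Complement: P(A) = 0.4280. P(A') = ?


P(not A) = 1 - 0.4280 = 0.5720

P(not A) = 0.5720


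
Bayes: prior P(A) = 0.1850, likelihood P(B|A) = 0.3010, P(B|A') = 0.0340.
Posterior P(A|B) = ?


P(B) = P(B|A)*P(A) + P(B|A')*P(A')
= 0.3010*0.1850 + 0.0340*0.8150
= 0.055685 + 0.027710 = 0.083395
P(A|B) = 0.055685/0.083395 = 0.6677

P(A|B) = 0.6677


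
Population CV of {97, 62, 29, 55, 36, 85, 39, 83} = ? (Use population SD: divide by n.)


Mean = 60.7500
SD = 23.7842
CV = (23.7842/60.7500)*100 = 39.1509%

CV = 39.1509%


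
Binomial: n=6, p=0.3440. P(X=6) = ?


C(6,6) = 1
p^6 = 0.001657
(1-p)^0 = 1.000000
P = 1 * 0.001657 * 1.000000 = 0.0017

P(X=6) = 0.0017


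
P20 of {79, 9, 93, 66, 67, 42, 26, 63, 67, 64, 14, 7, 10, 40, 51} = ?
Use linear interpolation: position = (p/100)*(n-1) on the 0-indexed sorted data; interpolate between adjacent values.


Sorted: 7, 9, 10, 14, 26, 40, 42, 51, 63, 64, 66, 67, 67, 79, 93
n = 15
Index = 20/100 * 14 = 2.8000
Lower = data[2] = 10, Upper = data[3] = 14
P20 = 10 + 0.8000*(4) = 13.2000

P20 = 13.2000


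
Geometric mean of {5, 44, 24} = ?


Product = 5 × 44 × 24 = 5280
GM = 5280^(1/3) = 17.4132

GM = 17.4132


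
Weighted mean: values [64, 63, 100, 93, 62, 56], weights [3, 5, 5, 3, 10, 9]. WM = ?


Numerator = 64*3 + 63*5 + 100*5 + 93*3 + 62*10 + 56*9 = 2410
Denominator = 3 + 5 + 5 + 3 + 10 + 9 = 35
WM = 2410/35 = 68.8571

WM = 68.8571


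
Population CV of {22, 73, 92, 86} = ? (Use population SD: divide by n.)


Mean = 68.2500
SD = 27.5715
CV = (27.5715/68.2500)*100 = 40.3978%

CV = 40.3978%


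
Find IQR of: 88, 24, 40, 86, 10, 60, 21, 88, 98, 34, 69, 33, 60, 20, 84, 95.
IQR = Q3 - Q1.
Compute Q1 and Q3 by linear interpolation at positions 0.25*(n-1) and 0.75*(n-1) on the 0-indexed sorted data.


Sorted: 10, 20, 21, 24, 33, 34, 40, 60, 60, 69, 84, 86, 88, 88, 95, 98
Q1 (25th %ile) = 30.7500
Q3 (75th %ile) = 86.5000
IQR = 86.5000 - 30.7500 = 55.7500

IQR = 55.7500


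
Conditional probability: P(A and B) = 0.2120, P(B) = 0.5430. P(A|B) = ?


P(A|B) = 0.2120/0.5430 = 0.3904

P(A|B) = 0.3904


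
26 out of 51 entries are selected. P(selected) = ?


P = 26/51 = 0.5098

P = 0.5098


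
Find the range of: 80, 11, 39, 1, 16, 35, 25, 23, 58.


Max = 80, Min = 1
Range = 80 - 1 = 79

Range = 79


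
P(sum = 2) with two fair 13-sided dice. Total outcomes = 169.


Total outcomes = 13×13 = 169
Favorable (sum = 2): 1
P = 1/169 = 0.0059

P = 0.0059


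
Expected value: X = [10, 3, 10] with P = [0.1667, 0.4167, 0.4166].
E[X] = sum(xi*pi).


E[X] = 10*0.1667 + 3*0.4167 + 10*0.4166
= 1.6670 + 1.2501 + 4.1660
= 7.0831

E[X] = 7.0831


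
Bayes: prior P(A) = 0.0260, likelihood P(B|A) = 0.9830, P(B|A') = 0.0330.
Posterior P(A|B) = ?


P(B) = P(B|A)*P(A) + P(B|A')*P(A')
= 0.9830*0.0260 + 0.0330*0.9740
= 0.025558 + 0.032142 = 0.057700
P(A|B) = 0.025558/0.057700 = 0.4429

P(A|B) = 0.4429


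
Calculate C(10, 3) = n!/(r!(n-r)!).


C(10,3) = 10!/(3! × 7!)
= 3628800/(6 × 5040)
= 120

C(10,3) = 120


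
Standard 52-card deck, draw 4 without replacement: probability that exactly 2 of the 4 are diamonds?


Hypergeometric: P(X=2) = C(13,2)·C(39,2) / C(52,4)
= 78 × 741 / 270725
= 57798/270725 = 0.2135

P = 0.2135


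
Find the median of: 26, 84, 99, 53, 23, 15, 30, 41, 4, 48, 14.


Sorted: 4, 14, 15, 23, 26, 30, 41, 48, 53, 84, 99
n = 11 (odd)
Middle value = 30

Median = 30


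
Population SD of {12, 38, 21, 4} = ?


Mean = 18.7500
Variance = 159.6875
SD = sqrt(159.6875) = 12.6368

SD = 12.6368


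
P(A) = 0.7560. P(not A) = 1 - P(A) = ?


P(not A) = 1 - 0.7560 = 0.2440

P(not A) = 0.2440


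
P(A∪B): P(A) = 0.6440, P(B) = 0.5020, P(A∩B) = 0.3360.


P(A∪B) = 0.6440 + 0.5020 - 0.3360
= 1.1460 - 0.3360
= 0.8100

P(A∪B) = 0.8100


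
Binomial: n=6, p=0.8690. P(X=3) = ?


C(6,3) = 20
p^3 = 0.656235
(1-p)^3 = 0.002248
P = 20 * 0.656235 * 0.002248 = 0.0295

P(X=3) = 0.0295


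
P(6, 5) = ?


P(6,5) = 6!/1!
= 720/1
= 720

P(6,5) = 720


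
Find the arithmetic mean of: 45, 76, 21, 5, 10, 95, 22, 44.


Sum = 45 + 76 + 21 + 5 + 10 + 95 + 22 + 44 = 318
n = 8
Mean = 318/8 = 39.7500

Mean = 39.7500


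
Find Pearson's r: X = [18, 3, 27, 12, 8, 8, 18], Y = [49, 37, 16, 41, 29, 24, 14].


Mean X = 13.4286, Mean Y = 30.0000
SD X = 7.518684, SD Y = 12.071217
Cov = -32.428571
r = -32.428571/(7.518684*12.071217) = -0.3573

r = -0.3573


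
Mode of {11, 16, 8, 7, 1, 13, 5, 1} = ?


Frequencies: 1:2, 5:1, 7:1, 8:1, 11:1, 13:1, 16:1
Max frequency = 2
Mode = 1

Mode = 1


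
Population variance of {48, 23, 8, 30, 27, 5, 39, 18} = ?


Mean = 24.7500
Squared deviations: 540.5625, 3.0625, 280.5625, 27.5625, 5.0625, 390.0625, 203.0625, 45.5625
Sum = 1495.5000
Variance = 1495.5000/8 = 186.9375

Variance = 186.9375


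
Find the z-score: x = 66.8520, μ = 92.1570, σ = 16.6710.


z = (66.8520 - 92.1570)/16.6710
= -25.3050/16.6710
= -1.5179

z = -1.5179


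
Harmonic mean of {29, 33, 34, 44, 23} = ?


Sum of reciprocals = 1/29 + 1/33 + 1/34 + 1/44 + 1/23 = 0.160403
HM = 5/0.160403 = 31.1715

HM = 31.1715


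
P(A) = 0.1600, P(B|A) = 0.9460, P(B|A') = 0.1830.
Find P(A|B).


P(B) = P(B|A)*P(A) + P(B|A')*P(A')
= 0.9460*0.1600 + 0.1830*0.8400
= 0.151360 + 0.153720 = 0.305080
P(A|B) = 0.151360/0.305080 = 0.4961

P(A|B) = 0.4961


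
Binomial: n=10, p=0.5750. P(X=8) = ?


C(10,8) = 45
p^8 = 0.011949
(1-p)^2 = 0.180625
P = 45 * 0.011949 * 0.180625 = 0.0971

P(X=8) = 0.0971


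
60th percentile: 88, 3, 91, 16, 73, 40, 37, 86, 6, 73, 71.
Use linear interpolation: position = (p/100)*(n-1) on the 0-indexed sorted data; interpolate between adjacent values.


Sorted: 3, 6, 16, 37, 40, 71, 73, 73, 86, 88, 91
n = 11
Index = 60/100 * 10 = 6.0000
Lower = data[6] = 73, Upper = data[7] = 73
P60 = 73 + 0*(0) = 73.0000

P60 = 73.0000


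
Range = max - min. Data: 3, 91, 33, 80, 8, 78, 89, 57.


Max = 91, Min = 3
Range = 91 - 3 = 88

Range = 88


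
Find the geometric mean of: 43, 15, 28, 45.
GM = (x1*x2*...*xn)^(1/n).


Product = 43 × 15 × 28 × 45 = 812700
GM = 812700^(1/4) = 30.0250

GM = 30.0250


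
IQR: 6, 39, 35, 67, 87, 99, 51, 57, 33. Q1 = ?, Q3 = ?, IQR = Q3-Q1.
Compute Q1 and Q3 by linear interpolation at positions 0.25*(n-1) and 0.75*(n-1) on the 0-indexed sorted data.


Sorted: 6, 33, 35, 39, 51, 57, 67, 87, 99
Q1 (25th %ile) = 35.0000
Q3 (75th %ile) = 67.0000
IQR = 67.0000 - 35.0000 = 32.0000

IQR = 32.0000


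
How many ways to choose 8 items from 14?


C(14,8) = 14!/(8! × 6!)
= 87178291200/(40320 × 720)
= 3003

C(14,8) = 3003


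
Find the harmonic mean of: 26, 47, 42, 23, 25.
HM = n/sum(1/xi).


Sum of reciprocals = 1/26 + 1/47 + 1/42 + 1/23 + 1/25 = 0.167026
HM = 5/0.167026 = 29.9355

HM = 29.9355


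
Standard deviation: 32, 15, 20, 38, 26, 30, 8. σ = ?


Mean = 24.1429
Variance = 93.2653
SD = sqrt(93.2653) = 9.6574

SD = 9.6574


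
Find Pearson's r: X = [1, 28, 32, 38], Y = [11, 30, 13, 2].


Mean X = 24.7500, Mean Y = 14.0000
SD X = 14.166422, SD Y = 10.124228
Cov = -10.750000
r = -10.750000/(14.166422*10.124228) = -0.0750

r = -0.0750


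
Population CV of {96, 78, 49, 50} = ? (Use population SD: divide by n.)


Mean = 68.2500
SD = 19.8037
CV = (19.8037/68.2500)*100 = 29.0164%

CV = 29.0164%


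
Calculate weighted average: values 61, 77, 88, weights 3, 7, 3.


Numerator = 61*3 + 77*7 + 88*3 = 986
Denominator = 3 + 7 + 3 = 13
WM = 986/13 = 75.8462

WM = 75.8462


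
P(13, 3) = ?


P(13,3) = 13!/10!
= 6227020800/3628800
= 1716

P(13,3) = 1716


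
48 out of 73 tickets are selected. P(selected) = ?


P = 48/73 = 0.6575

P = 0.6575


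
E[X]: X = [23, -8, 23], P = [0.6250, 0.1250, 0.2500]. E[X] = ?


E[X] = 23*0.6250 - 8*0.1250 + 23*0.2500
= 14.3750 - 1.0000 + 5.7500
= 19.1250

E[X] = 19.1250


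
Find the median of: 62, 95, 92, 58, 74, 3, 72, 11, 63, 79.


Sorted: 3, 11, 58, 62, 63, 72, 74, 79, 92, 95
n = 10 (even)
Middle values: 63 and 72
Median = (63+72)/2 = 67.5000

Median = 67.5000


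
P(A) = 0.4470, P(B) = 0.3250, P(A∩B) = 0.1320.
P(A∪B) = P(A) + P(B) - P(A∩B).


P(A∪B) = 0.4470 + 0.3250 - 0.1320
= 0.7720 - 0.1320
= 0.6400

P(A∪B) = 0.6400


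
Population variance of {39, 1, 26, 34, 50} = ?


Mean = 30.0000
Squared deviations: 81.0000, 841.0000, 16.0000, 16.0000, 400.0000
Sum = 1354.0000
Variance = 1354.0000/5 = 270.8000

Variance = 270.8000


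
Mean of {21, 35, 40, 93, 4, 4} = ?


Sum = 21 + 35 + 40 + 93 + 4 + 4 = 197
n = 6
Mean = 197/6 = 32.8333

Mean = 32.8333


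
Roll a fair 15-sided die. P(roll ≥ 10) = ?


Favorable outcomes (roll ≥ 10): 6
Total outcomes = 15
P = 6/15 = 0.4000

P = 0.4000


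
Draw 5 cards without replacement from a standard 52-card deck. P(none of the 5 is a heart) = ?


P(no hearts) = (39/52) × (38/51) × (37/50) × (36/49) × (35/48)
= 0.2215

P = 0.2215


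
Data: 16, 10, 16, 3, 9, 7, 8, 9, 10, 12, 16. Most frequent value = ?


Frequencies: 3:1, 7:1, 8:1, 9:2, 10:2, 12:1, 16:3
Max frequency = 3
Mode = 16

Mode = 16


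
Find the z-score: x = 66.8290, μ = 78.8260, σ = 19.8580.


z = (66.8290 - 78.8260)/19.8580
= -11.9970/19.8580
= -0.6041

z = -0.6041


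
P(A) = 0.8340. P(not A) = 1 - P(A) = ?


P(not A) = 1 - 0.8340 = 0.1660

P(not A) = 0.1660


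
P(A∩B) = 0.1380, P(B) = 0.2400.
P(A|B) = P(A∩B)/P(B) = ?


P(A|B) = 0.1380/0.2400 = 0.5750

P(A|B) = 0.5750


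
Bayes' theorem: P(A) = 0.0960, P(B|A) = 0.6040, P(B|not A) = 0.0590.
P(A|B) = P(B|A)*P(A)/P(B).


P(B) = P(B|A)*P(A) + P(B|A')*P(A')
= 0.6040*0.0960 + 0.0590*0.9040
= 0.057984 + 0.053336 = 0.111320
P(A|B) = 0.057984/0.111320 = 0.5209

P(A|B) = 0.5209


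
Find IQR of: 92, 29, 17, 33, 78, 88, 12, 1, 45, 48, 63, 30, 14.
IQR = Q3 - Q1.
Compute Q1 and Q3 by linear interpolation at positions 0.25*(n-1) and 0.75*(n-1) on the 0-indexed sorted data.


Sorted: 1, 12, 14, 17, 29, 30, 33, 45, 48, 63, 78, 88, 92
Q1 (25th %ile) = 17.0000
Q3 (75th %ile) = 63.0000
IQR = 63.0000 - 17.0000 = 46.0000

IQR = 46.0000


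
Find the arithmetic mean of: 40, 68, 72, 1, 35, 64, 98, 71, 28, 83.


Sum = 40 + 68 + 72 + 1 + 35 + 64 + 98 + 71 + 28 + 83 = 560
n = 10
Mean = 560/10 = 56.0000

Mean = 56.0000


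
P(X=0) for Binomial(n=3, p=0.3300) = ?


C(3,0) = 1
p^0 = 1.000000
(1-p)^3 = 0.300763
P = 1 * 1.000000 * 0.300763 = 0.3008

P(X=0) = 0.3008


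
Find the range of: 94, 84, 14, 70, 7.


Max = 94, Min = 7
Range = 94 - 7 = 87

Range = 87


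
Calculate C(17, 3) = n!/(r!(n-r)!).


C(17,3) = 17!/(3! × 14!)
= 355687428096000/(6 × 87178291200)
= 680

C(17,3) = 680


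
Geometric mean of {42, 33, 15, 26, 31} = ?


Product = 42 × 33 × 15 × 26 × 31 = 16756740
GM = 16756740^(1/5) = 27.8508

GM = 27.8508


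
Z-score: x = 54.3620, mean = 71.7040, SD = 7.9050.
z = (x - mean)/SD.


z = (54.3620 - 71.7040)/7.9050
= -17.3420/7.9050
= -2.1938

z = -2.1938


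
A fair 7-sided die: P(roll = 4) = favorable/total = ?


Favorable outcomes (roll = 4): 1
Total outcomes = 7
P = 1/7 = 0.1429

P = 0.1429


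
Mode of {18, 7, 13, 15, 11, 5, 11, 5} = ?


Frequencies: 5:2, 7:1, 11:2, 13:1, 15:1, 18:1
Max frequency = 2
Mode = 5, 11

Mode = 5, 11


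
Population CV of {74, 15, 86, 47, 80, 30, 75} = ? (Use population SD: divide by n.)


Mean = 58.1429
SD = 25.5423
CV = (25.5423/58.1429)*100 = 43.9302%

CV = 43.9302%


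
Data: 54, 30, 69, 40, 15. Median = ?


Sorted: 15, 30, 40, 54, 69
n = 5 (odd)
Middle value = 40

Median = 40


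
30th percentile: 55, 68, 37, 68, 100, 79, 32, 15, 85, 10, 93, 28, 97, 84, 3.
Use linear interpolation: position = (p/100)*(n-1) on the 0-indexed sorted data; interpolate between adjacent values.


Sorted: 3, 10, 15, 28, 32, 37, 55, 68, 68, 79, 84, 85, 93, 97, 100
n = 15
Index = 30/100 * 14 = 4.2000
Lower = data[4] = 32, Upper = data[5] = 37
P30 = 32 + 0.2000*(5) = 33.0000

P30 = 33.0000


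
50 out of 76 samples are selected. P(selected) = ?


P = 50/76 = 0.6579

P = 0.6579


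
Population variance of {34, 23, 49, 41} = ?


Mean = 36.7500
Squared deviations: 7.5625, 189.0625, 150.0625, 18.0625
Sum = 364.7500
Variance = 364.7500/4 = 91.1875

Variance = 91.1875


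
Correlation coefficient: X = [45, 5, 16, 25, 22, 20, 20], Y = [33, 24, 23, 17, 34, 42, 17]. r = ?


Mean X = 21.8571, Mean Y = 27.1429
SD X = 11.153841, SD Y = 8.741176
Cov = 24.734694
r = 24.734694/(11.153841*8.741176) = 0.2537

r = 0.2537


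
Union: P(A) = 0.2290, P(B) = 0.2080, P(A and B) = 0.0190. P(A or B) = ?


P(A∪B) = 0.2290 + 0.2080 - 0.0190
= 0.4370 - 0.0190
= 0.4180

P(A∪B) = 0.4180


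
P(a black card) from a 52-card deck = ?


26 black cards in 52 cards
P = 26/52 = 0.5000

P = 0.5000


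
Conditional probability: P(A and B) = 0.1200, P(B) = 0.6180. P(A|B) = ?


P(A|B) = 0.1200/0.6180 = 0.1942

P(A|B) = 0.1942


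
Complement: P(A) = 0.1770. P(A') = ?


P(not A) = 1 - 0.1770 = 0.8230

P(not A) = 0.8230


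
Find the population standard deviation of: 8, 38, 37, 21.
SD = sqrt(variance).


Mean = 26.0000
Variance = 153.5000
SD = sqrt(153.5000) = 12.3895

SD = 12.3895


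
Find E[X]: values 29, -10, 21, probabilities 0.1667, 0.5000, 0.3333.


E[X] = 29*0.1667 - 10*0.5000 + 21*0.3333
= 4.8343 - 5.0000 + 6.9993
= 6.8336

E[X] = 6.8336


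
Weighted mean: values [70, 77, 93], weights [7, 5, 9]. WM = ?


Numerator = 70*7 + 77*5 + 93*9 = 1712
Denominator = 7 + 5 + 9 = 21
WM = 1712/21 = 81.5238

WM = 81.5238


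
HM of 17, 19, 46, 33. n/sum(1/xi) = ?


Sum of reciprocals = 1/17 + 1/19 + 1/46 + 1/33 = 0.163497
HM = 4/0.163497 = 24.4652

HM = 24.4652


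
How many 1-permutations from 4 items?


P(4,1) = 4!/3!
= 24/6
= 4

P(4,1) = 4


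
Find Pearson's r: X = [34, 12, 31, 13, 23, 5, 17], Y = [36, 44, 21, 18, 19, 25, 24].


Mean X = 19.2857, Mean Y = 26.7143
SD X = 9.779195, SD Y = 8.971611
Cov = 0.081633
r = 0.081633/(9.779195*8.971611) = 0.0009

r = 0.0009


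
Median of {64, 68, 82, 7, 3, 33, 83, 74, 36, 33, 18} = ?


Sorted: 3, 7, 18, 33, 33, 36, 64, 68, 74, 82, 83
n = 11 (odd)
Middle value = 36

Median = 36


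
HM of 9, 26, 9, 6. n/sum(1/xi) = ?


Sum of reciprocals = 1/9 + 1/26 + 1/9 + 1/6 = 0.427350
HM = 4/0.427350 = 9.3600

HM = 9.3600


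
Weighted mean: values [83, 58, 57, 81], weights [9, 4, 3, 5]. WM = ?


Numerator = 83*9 + 58*4 + 57*3 + 81*5 = 1555
Denominator = 9 + 4 + 3 + 5 = 21
WM = 1555/21 = 74.0476

WM = 74.0476


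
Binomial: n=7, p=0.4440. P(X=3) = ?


C(7,3) = 35
p^3 = 0.087528
(1-p)^4 = 0.095565
P = 35 * 0.087528 * 0.095565 = 0.2928

P(X=3) = 0.2928


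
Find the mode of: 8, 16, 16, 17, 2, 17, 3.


Frequencies: 2:1, 3:1, 8:1, 16:2, 17:2
Max frequency = 2
Mode = 16, 17

Mode = 16, 17


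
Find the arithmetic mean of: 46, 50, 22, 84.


Sum = 46 + 50 + 22 + 84 = 202
n = 4
Mean = 202/4 = 50.5000

Mean = 50.5000


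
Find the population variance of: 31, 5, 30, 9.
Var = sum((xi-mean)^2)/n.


Mean = 18.7500
Squared deviations: 150.0625, 189.0625, 126.5625, 95.0625
Sum = 560.7500
Variance = 560.7500/4 = 140.1875

Variance = 140.1875


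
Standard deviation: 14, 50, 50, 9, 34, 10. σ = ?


Mean = 27.8333
Variance = 314.1389
SD = sqrt(314.1389) = 17.7240

SD = 17.7240


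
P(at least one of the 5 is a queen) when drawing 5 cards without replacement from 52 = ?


P(at least one) = 1 - P(none)
P(none) = (48/52) × (47/51) × (46/50) × (45/49) × (44/48) = 0.658842
P(at least one) = 1 - 0.658842 = 0.3412

P = 0.3412


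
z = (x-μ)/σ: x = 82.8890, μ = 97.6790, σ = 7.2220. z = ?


z = (82.8890 - 97.6790)/7.2220
= -14.7900/7.2220
= -2.0479

z = -2.0479


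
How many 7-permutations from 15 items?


P(15,7) = 15!/8!
= 1307674368000/40320
= 32432400

P(15,7) = 32432400


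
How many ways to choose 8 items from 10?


C(10,8) = 10!/(8! × 2!)
= 3628800/(40320 × 2)
= 45

C(10,8) = 45


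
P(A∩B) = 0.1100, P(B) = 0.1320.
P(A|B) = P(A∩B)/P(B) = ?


P(A|B) = 0.1100/0.1320 = 0.8333

P(A|B) = 0.8333


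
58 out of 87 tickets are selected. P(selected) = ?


P = 58/87 = 0.6667

P = 0.6667


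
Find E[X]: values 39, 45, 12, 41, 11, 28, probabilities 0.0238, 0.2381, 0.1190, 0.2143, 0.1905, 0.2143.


E[X] = 39*0.0238 + 45*0.2381 + 12*0.1190 + 41*0.2143 + 11*0.1905 + 28*0.2143
= 0.9282 + 10.7145 + 1.4280 + 8.7863 + 2.0955 + 6.0004
= 29.9529

E[X] = 29.9529


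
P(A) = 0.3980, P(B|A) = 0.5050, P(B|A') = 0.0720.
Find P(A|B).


P(B) = P(B|A)*P(A) + P(B|A')*P(A')
= 0.5050*0.3980 + 0.0720*0.6020
= 0.200990 + 0.043344 = 0.244334
P(A|B) = 0.200990/0.244334 = 0.8226

P(A|B) = 0.8226


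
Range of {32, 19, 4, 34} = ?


Max = 34, Min = 4
Range = 34 - 4 = 30

Range = 30


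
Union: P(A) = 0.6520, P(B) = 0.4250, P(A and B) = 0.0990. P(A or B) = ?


P(A∪B) = 0.6520 + 0.4250 - 0.0990
= 1.0770 - 0.0990
= 0.9780

P(A∪B) = 0.9780


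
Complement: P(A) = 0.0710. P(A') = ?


P(not A) = 1 - 0.0710 = 0.9290

P(not A) = 0.9290


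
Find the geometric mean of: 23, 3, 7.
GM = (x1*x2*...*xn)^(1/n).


Product = 23 × 3 × 7 = 483
GM = 483^(1/3) = 7.8460

GM = 7.8460


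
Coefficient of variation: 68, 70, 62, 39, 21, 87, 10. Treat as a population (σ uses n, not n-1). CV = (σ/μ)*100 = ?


Mean = 51.0000
SD = 26.1643
CV = (26.1643/51.0000)*100 = 51.3026%

CV = 51.3026%


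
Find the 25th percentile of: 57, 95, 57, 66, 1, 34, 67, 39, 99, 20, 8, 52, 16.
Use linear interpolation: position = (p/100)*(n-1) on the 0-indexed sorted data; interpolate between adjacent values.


Sorted: 1, 8, 16, 20, 34, 39, 52, 57, 57, 66, 67, 95, 99
n = 13
Index = 25/100 * 12 = 3.0000
Lower = data[3] = 20, Upper = data[4] = 34
P25 = 20 + 0*(14) = 20.0000

P25 = 20.0000


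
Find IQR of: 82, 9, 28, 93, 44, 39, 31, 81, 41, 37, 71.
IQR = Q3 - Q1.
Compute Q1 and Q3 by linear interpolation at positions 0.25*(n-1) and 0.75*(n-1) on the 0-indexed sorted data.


Sorted: 9, 28, 31, 37, 39, 41, 44, 71, 81, 82, 93
Q1 (25th %ile) = 34.0000
Q3 (75th %ile) = 76.0000
IQR = 76.0000 - 34.0000 = 42.0000

IQR = 42.0000


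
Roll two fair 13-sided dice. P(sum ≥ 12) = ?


Total outcomes = 13×13 = 169
Favorable (sum ≥ 12): 114
P = 114/169 = 0.6746

P = 0.6746


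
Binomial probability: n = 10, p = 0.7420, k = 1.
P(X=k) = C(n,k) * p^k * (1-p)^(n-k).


C(10,1) = 10
p^1 = 0.742000
(1-p)^9 = 5.064976e-06
P = 10 * 0.742000 * 5.064976e-06 = 3.7582e-05

P(X=1) = 3.7582e-05


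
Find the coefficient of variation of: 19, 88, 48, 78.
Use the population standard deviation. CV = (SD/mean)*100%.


Mean = 58.2500
SD = 27.0220
CV = (27.0220/58.2500)*100 = 46.3897%

CV = 46.3897%


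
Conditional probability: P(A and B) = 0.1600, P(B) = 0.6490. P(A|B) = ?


P(A|B) = 0.1600/0.6490 = 0.2465

P(A|B) = 0.2465


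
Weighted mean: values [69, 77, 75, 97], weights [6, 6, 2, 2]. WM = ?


Numerator = 69*6 + 77*6 + 75*2 + 97*2 = 1220
Denominator = 6 + 6 + 2 + 2 = 16
WM = 1220/16 = 76.2500

WM = 76.2500


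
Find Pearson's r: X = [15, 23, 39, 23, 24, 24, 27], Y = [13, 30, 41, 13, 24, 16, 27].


Mean X = 25.0000, Mean Y = 23.4286
SD X = 6.654751, SD Y = 9.544739
Cov = 53.142857
r = 53.142857/(6.654751*9.544739) = 0.8367

r = 0.8367


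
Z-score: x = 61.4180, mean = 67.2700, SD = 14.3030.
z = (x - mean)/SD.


z = (61.4180 - 67.2700)/14.3030
= -5.8520/14.3030
= -0.4091

z = -0.4091


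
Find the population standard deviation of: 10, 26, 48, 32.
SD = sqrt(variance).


Mean = 29.0000
Variance = 185.0000
SD = sqrt(185.0000) = 13.6015

SD = 13.6015


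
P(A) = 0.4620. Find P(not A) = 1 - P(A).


P(not A) = 1 - 0.4620 = 0.5380

P(not A) = 0.5380


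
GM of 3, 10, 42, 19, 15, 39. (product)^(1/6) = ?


Product = 3 × 10 × 42 × 19 × 15 × 39 = 14004900
GM = 14004900^(1/6) = 15.5255

GM = 15.5255


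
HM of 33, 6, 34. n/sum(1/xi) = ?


Sum of reciprocals = 1/33 + 1/6 + 1/34 = 0.226381
HM = 3/0.226381 = 13.2520

HM = 13.2520


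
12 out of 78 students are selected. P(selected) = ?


P = 12/78 = 0.1538

P = 0.1538


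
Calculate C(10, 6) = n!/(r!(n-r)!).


C(10,6) = 10!/(6! × 4!)
= 3628800/(720 × 24)
= 210

C(10,6) = 210


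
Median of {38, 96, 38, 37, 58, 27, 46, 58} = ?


Sorted: 27, 37, 38, 38, 46, 58, 58, 96
n = 8 (even)
Middle values: 38 and 46
Median = (38+46)/2 = 42.0000

Median = 42.0000


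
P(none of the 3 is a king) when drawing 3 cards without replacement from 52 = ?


P(no kings) = (48/52) × (47/51) × (46/50)
= 0.7826

P = 0.7826


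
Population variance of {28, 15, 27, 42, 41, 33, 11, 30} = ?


Mean = 28.3750
Squared deviations: 0.1406, 178.8906, 1.8906, 185.6406, 159.3906, 21.3906, 301.8906, 2.6406
Sum = 851.8750
Variance = 851.8750/8 = 106.4844

Variance = 106.4844


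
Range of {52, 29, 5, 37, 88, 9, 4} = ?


Max = 88, Min = 4
Range = 88 - 4 = 84

Range = 84


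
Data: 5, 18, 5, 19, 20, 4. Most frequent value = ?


Frequencies: 4:1, 5:2, 18:1, 19:1, 20:1
Max frequency = 2
Mode = 5

Mode = 5


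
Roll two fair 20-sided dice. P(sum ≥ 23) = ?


Total outcomes = 20×20 = 400
Favorable (sum ≥ 23): 171
P = 171/400 = 0.4275

P = 0.4275


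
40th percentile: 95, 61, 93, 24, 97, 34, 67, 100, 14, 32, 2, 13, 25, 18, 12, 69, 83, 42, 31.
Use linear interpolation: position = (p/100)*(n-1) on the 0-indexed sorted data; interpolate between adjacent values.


Sorted: 2, 12, 13, 14, 18, 24, 25, 31, 32, 34, 42, 61, 67, 69, 83, 93, 95, 97, 100
n = 19
Index = 40/100 * 18 = 7.2000
Lower = data[7] = 31, Upper = data[8] = 32
P40 = 31 + 0.2000*(1) = 31.2000

P40 = 31.2000


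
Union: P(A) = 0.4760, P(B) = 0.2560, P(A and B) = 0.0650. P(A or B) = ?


P(A∪B) = 0.4760 + 0.2560 - 0.0650
= 0.7320 - 0.0650
= 0.6670

P(A∪B) = 0.6670


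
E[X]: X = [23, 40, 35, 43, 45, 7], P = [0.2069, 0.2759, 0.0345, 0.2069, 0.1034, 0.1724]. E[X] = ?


E[X] = 23*0.2069 + 40*0.2759 + 35*0.0345 + 43*0.2069 + 45*0.1034 + 7*0.1724
= 4.7587 + 11.0360 + 1.2075 + 8.8967 + 4.6530 + 1.2068
= 31.7587

E[X] = 31.7587


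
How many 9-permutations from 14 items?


P(14,9) = 14!/5!
= 87178291200/120
= 726485760

P(14,9) = 726485760


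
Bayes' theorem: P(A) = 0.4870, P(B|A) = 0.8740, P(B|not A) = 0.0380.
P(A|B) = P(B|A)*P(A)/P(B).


P(B) = P(B|A)*P(A) + P(B|A')*P(A')
= 0.8740*0.4870 + 0.0380*0.5130
= 0.425638 + 0.019494 = 0.445132
P(A|B) = 0.425638/0.445132 = 0.9562

P(A|B) = 0.9562


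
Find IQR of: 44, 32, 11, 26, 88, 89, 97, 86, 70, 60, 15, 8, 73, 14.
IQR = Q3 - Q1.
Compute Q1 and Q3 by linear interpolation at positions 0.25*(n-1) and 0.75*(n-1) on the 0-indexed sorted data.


Sorted: 8, 11, 14, 15, 26, 32, 44, 60, 70, 73, 86, 88, 89, 97
Q1 (25th %ile) = 17.7500
Q3 (75th %ile) = 82.7500
IQR = 82.7500 - 17.7500 = 65.0000

IQR = 65.0000


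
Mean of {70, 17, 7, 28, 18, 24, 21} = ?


Sum = 70 + 17 + 7 + 28 + 18 + 24 + 21 = 185
n = 7
Mean = 185/7 = 26.4286

Mean = 26.4286


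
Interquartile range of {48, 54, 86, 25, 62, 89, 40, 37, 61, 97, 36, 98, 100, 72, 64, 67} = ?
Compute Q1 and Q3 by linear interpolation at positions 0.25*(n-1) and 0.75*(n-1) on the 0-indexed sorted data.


Sorted: 25, 36, 37, 40, 48, 54, 61, 62, 64, 67, 72, 86, 89, 97, 98, 100
Q1 (25th %ile) = 46.0000
Q3 (75th %ile) = 86.7500
IQR = 86.7500 - 46.0000 = 40.7500

IQR = 40.7500


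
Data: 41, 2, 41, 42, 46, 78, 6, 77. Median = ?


Sorted: 2, 6, 41, 41, 42, 46, 77, 78
n = 8 (even)
Middle values: 41 and 42
Median = (41+42)/2 = 41.5000

Median = 41.5000


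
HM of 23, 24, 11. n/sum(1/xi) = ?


Sum of reciprocals = 1/23 + 1/24 + 1/11 = 0.176054
HM = 3/0.176054 = 17.0402

HM = 17.0402


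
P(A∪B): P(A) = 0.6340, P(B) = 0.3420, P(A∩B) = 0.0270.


P(A∪B) = 0.6340 + 0.3420 - 0.0270
= 0.9760 - 0.0270
= 0.9490

P(A∪B) = 0.9490


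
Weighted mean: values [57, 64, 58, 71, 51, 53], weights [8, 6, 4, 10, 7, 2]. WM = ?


Numerator = 57*8 + 64*6 + 58*4 + 71*10 + 51*7 + 53*2 = 2245
Denominator = 8 + 6 + 4 + 10 + 7 + 2 = 37
WM = 2245/37 = 60.6757

WM = 60.6757


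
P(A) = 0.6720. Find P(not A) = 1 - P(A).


P(not A) = 1 - 0.6720 = 0.3280

P(not A) = 0.3280


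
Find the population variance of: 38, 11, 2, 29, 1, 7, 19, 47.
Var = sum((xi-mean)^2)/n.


Mean = 19.2500
Squared deviations: 351.5625, 68.0625, 297.5625, 95.0625, 333.0625, 150.0625, 0.0625, 770.0625
Sum = 2065.5000
Variance = 2065.5000/8 = 258.1875

Variance = 258.1875


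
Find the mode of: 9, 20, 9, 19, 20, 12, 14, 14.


Frequencies: 9:2, 12:1, 14:2, 19:1, 20:2
Max frequency = 2
Mode = 9, 14, 20

Mode = 9, 14, 20


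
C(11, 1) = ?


C(11,1) = 11!/(1! × 10!)
= 39916800/(1 × 3628800)
= 11

C(11,1) = 11


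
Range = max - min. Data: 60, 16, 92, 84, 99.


Max = 99, Min = 16
Range = 99 - 16 = 83

Range = 83


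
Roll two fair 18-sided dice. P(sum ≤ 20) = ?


Total outcomes = 18×18 = 324
Favorable (sum ≤ 20): 188
P = 188/324 = 0.5802

P = 0.5802


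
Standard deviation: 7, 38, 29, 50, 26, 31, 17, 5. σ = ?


Mean = 25.3750
Variance = 204.2344
SD = sqrt(204.2344) = 14.2911

SD = 14.2911


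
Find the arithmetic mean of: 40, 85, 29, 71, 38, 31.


Sum = 40 + 85 + 29 + 71 + 38 + 31 = 294
n = 6
Mean = 294/6 = 49.0000

Mean = 49.0000


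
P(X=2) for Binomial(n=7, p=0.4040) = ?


C(7,2) = 21
p^2 = 0.163216
(1-p)^5 = 0.075202
P = 21 * 0.163216 * 0.075202 = 0.2578

P(X=2) = 0.2578


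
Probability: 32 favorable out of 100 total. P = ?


P = 32/100 = 0.3200

P = 0.3200


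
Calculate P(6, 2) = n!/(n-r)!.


P(6,2) = 6!/4!
= 720/24
= 30

P(6,2) = 30


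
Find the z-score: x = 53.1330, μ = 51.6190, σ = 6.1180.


z = (53.1330 - 51.6190)/6.1180
= 1.5140/6.1180
= 0.2475

z = 0.2475


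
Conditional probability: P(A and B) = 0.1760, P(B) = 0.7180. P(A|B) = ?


P(A|B) = 0.1760/0.7180 = 0.2451

P(A|B) = 0.2451


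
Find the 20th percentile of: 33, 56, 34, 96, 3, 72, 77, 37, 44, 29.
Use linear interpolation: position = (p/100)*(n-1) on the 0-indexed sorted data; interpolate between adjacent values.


Sorted: 3, 29, 33, 34, 37, 44, 56, 72, 77, 96
n = 10
Index = 20/100 * 9 = 1.8000
Lower = data[1] = 29, Upper = data[2] = 33
P20 = 29 + 0.8000*(4) = 32.2000

P20 = 32.2000


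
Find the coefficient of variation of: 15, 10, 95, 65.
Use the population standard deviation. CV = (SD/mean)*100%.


Mean = 46.2500
SD = 35.4216
CV = (35.4216/46.2500)*100 = 76.5872%

CV = 76.5872%


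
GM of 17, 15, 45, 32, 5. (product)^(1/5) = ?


Product = 17 × 15 × 45 × 32 × 5 = 1836000
GM = 1836000^(1/5) = 17.8968

GM = 17.8968


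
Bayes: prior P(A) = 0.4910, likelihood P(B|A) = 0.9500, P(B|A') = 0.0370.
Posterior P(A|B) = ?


P(B) = P(B|A)*P(A) + P(B|A')*P(A')
= 0.9500*0.4910 + 0.0370*0.5090
= 0.466450 + 0.018833 = 0.485283
P(A|B) = 0.466450/0.485283 = 0.9612

P(A|B) = 0.9612


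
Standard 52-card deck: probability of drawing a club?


13 clubs in 52 cards
P = 13/52 = 0.2500

P = 0.2500


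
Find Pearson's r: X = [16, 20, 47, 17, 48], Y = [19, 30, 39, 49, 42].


Mean X = 29.6000, Mean Y = 35.8000
SD X = 14.677875, SD Y = 10.380751
Cov = 57.520000
r = 57.520000/(14.677875*10.380751) = 0.3775

r = 0.3775


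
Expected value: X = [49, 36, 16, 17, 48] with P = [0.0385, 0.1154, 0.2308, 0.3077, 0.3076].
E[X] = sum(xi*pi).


E[X] = 49*0.0385 + 36*0.1154 + 16*0.2308 + 17*0.3077 + 48*0.3076
= 1.8865 + 4.1544 + 3.6928 + 5.2309 + 14.7648
= 29.7294

E[X] = 29.7294


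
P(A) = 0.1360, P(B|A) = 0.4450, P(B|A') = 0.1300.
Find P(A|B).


P(B) = P(B|A)*P(A) + P(B|A')*P(A')
= 0.4450*0.1360 + 0.1300*0.8640
= 0.060520 + 0.112320 = 0.172840
P(A|B) = 0.060520/0.172840 = 0.3502

P(A|B) = 0.3502


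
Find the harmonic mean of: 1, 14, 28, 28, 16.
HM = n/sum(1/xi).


Sum of reciprocals = 1/1 + 1/14 + 1/28 + 1/28 + 1/16 = 1.205357
HM = 5/1.205357 = 4.1481

HM = 4.1481


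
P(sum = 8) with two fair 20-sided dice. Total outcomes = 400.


Total outcomes = 20×20 = 400
Favorable (sum = 8): 7
P = 7/400 = 0.0175

P = 0.0175


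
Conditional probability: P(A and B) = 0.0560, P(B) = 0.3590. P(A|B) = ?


P(A|B) = 0.0560/0.3590 = 0.1560

P(A|B) = 0.1560


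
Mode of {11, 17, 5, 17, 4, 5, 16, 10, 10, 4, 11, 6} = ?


Frequencies: 4:2, 5:2, 6:1, 10:2, 11:2, 16:1, 17:2
Max frequency = 2
Mode = 4, 5, 10, 11, 17

Mode = 4, 5, 10, 11, 17


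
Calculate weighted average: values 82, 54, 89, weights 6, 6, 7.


Numerator = 82*6 + 54*6 + 89*7 = 1439
Denominator = 6 + 6 + 7 = 19
WM = 1439/19 = 75.7368

WM = 75.7368


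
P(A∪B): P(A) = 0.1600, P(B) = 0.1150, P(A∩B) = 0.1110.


P(A∪B) = 0.1600 + 0.1150 - 0.1110
= 0.2750 - 0.1110
= 0.1640

P(A∪B) = 0.1640


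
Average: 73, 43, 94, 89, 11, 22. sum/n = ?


Sum = 73 + 43 + 94 + 89 + 11 + 22 = 332
n = 6
Mean = 332/6 = 55.3333

Mean = 55.3333


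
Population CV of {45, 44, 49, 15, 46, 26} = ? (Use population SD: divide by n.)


Mean = 37.5000
SD = 12.5266
CV = (12.5266/37.5000)*100 = 33.4044%

CV = 33.4044%


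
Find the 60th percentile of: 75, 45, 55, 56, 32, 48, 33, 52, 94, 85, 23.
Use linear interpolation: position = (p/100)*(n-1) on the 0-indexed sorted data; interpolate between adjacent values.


Sorted: 23, 32, 33, 45, 48, 52, 55, 56, 75, 85, 94
n = 11
Index = 60/100 * 10 = 6.0000
Lower = data[6] = 55, Upper = data[7] = 56
P60 = 55 + 0*(1) = 55.0000

P60 = 55.0000


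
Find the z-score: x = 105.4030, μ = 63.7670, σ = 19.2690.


z = (105.4030 - 63.7670)/19.2690
= 41.6360/19.2690
= 2.1608

z = 2.1608


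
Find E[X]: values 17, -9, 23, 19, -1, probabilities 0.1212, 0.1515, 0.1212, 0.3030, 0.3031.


E[X] = 17*0.1212 - 9*0.1515 + 23*0.1212 + 19*0.3030 - 1*0.3031
= 2.0604 - 1.3635 + 2.7876 + 5.7570 - 0.3031
= 8.9384

E[X] = 8.9384


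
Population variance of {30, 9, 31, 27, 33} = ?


Mean = 26.0000
Squared deviations: 16.0000, 289.0000, 25.0000, 1.0000, 49.0000
Sum = 380.0000
Variance = 380.0000/5 = 76.0000

Variance = 76.0000


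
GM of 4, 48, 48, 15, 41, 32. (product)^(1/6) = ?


Product = 4 × 48 × 48 × 15 × 41 × 32 = 181370880
GM = 181370880^(1/6) = 23.7918

GM = 23.7918


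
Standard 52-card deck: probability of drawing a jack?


4 jacks in 52 cards
P = 4/52 = 0.0769

P = 0.0769


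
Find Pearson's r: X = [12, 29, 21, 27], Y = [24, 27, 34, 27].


Mean X = 22.2500, Mean Y = 28.0000
SD X = 6.609652, SD Y = 3.674235
Cov = 5.500000
r = 5.500000/(6.609652*3.674235) = 0.2265

r = 0.2265


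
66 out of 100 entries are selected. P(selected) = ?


P = 66/100 = 0.6600

P = 0.6600


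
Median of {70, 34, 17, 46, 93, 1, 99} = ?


Sorted: 1, 17, 34, 46, 70, 93, 99
n = 7 (odd)
Middle value = 46

Median = 46


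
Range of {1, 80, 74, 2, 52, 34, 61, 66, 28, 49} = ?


Max = 80, Min = 1
Range = 80 - 1 = 79

Range = 79


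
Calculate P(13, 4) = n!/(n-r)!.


P(13,4) = 13!/9!
= 6227020800/362880
= 17160

P(13,4) = 17160


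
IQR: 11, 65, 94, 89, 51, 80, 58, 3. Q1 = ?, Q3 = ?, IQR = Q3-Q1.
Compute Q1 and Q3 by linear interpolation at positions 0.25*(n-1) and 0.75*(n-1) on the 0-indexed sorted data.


Sorted: 3, 11, 51, 58, 65, 80, 89, 94
Q1 (25th %ile) = 41.0000
Q3 (75th %ile) = 82.2500
IQR = 82.2500 - 41.0000 = 41.2500

IQR = 41.2500
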